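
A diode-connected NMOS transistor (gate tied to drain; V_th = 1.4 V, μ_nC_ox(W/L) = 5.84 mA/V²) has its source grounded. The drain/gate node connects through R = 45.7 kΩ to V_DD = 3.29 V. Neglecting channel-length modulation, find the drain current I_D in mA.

I_D = 0.0388 mA

With gate tied to drain, V_GS = V_DS ≥ V_GS − V_th, so the device is in saturation.
KCL at the drain: ½ k_n (V_GS − V_th)² = (V_DD − V_GS)/R.
Let x = V_GS − 1.4. Then 133 x² + x − 1.89 = 0, giving x = 0.115 V (positive root), so V_GS = 1.52 V.
I_D = (V_DD − V_GS)/R = (3.29 − 1.52) / 45.7 = 0.0388 mA.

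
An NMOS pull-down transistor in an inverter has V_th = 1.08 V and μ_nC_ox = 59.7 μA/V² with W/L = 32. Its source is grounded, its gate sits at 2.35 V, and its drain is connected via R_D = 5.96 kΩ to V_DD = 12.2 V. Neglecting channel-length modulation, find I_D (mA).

V_GS = V_G = 2.35 V, so V_ov = 2.35 − 1.08 = 1.27 V.
k_n = μ_nC_ox · (W/L) = 1.91 mA/V².
Assume saturation: I_D = ½ k_n V_ov² = 0.5 × 1.91 × 1.27² = 1.54 mA, giving V_DS = V_DD − I_D R_D = 12.2 − 1.54 × 5.96 = 3.02 V.
V_DS = 3.02 V ≥ V_ov = 1.27 V, confirming saturation.

I_D = 1.54 mA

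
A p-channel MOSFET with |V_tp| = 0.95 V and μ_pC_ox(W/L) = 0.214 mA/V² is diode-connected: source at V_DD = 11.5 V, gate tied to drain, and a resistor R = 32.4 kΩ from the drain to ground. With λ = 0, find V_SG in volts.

With gate tied to drain, V_SG = V_SD ≥ V_SG − |V_tp|, so the device is in saturation.
KCL at the drain: ½ k_p (V_SG − |V_tp|)² = (V_DD − V_SG)/R.
Let x = V_SG − 0.95. Then 3.47 x² + x − 10.55 = 0, giving x = 1.61 V (positive root), so V_SG = 2.56 V.
I_D = (V_DD − V_SG)/R = (11.5 − 2.56) / 32.4 = 0.276 mA.

V_SG = 2.56 V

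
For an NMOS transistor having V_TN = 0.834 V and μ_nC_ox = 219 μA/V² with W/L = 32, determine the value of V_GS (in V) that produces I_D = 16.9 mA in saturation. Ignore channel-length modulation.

V_GS = 3.03 V

k_n = μ_nC_ox · (W/L) = 7.008 mA/V².
In saturation I_D = ½ k_n (V_GS − V_TN)², so V_GS − V_TN = √(2 I_D / k_n) = √(2 × 16.9 / 7.008) = 2.2 V.
V_GS = 0.834 + 2.2 = 3.03 V.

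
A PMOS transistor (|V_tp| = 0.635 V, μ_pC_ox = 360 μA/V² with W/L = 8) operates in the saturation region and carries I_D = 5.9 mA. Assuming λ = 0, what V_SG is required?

V_SG = 2.66 V

k_p = μ_pC_ox · (W/L) = 2.88 mA/V².
In saturation I_D = ½ k_p (V_SG − |V_tp|)², so V_SG − |V_tp| = √(2 I_D / k_p) = √(2 × 5.9 / 2.88) = 2.02 V.
V_SG = 0.635 + 2.02 = 2.66 V.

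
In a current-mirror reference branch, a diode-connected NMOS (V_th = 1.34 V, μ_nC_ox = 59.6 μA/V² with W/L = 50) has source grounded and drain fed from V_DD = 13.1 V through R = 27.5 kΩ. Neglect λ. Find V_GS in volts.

With gate tied to drain, V_GS = V_DS ≥ V_GS − V_th, so the device is in saturation.
k_n = μ_nC_ox · (W/L) = 2.98 mA/V².
KCL at the drain: ½ k_n (V_GS − V_th)² = (V_DD − V_GS)/R.
Let x = V_GS − 1.34. Then 41 x² + x − 11.76 = 0, giving x = 0.524 V (positive root), so V_GS = 1.86 V.
I_D = (V_DD − V_GS)/R = (13.1 − 1.86) / 27.5 = 0.409 mA.

V_GS = 1.86 V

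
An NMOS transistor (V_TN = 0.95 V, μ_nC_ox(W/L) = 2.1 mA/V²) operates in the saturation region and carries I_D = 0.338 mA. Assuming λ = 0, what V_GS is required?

V_GS = 1.52 V

In saturation I_D = ½ k_n (V_GS − V_TN)², so V_GS − V_TN = √(2 I_D / k_n) = √(2 × 0.338 / 2.1) = 0.567 V.
V_GS = 0.95 + 0.567 = 1.52 V.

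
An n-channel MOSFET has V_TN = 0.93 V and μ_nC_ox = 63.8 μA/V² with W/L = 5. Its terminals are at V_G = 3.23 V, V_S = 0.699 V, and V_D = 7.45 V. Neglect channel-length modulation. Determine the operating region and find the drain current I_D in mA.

V_GS = V_G − V_S = 3.23 − 0.699 = 2.53 V; V_DS = V_D − V_S = 7.45 − 0.699 = 6.75 V.
k_n = μ_nC_ox · (W/L) = 0.319 mA/V².
V_ov = V_GS − V_TN = 2.53 − 0.93 = 1.6 V.
Since V_DS = 6.75 V ≥ V_ov = 1.6 V, the device is in saturation.
I_D = ½ k_n V_ov² = 0.5 × 0.319 × 1.6² = 0.409 mA.

Saturation; I_D = 0.409 mA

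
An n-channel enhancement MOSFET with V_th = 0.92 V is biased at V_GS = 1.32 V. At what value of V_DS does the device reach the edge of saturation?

The boundary between triode and saturation is V_DS = V_GS − V_th = V_ov.
V_ov = 1.32 − 0.92 = 0.4 V.

V_DS,sat = 0.400 V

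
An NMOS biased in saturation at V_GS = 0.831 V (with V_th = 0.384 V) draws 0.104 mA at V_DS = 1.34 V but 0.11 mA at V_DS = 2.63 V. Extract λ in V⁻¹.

With V_GS fixed, I_D ∝ (1 + λ V_DS) in saturation, so I_D2/I_D1 = (1 + λ V_DS2)/(1 + λ V_DS1).
0.11/0.104 = 1.058 = (1 + 2.63 λ)/(1 + 1.34 λ).
Solving: λ (I_D1 V_DS2 − I_D2 V_DS1) = I_D2 − I_D1, so λ = (0.11 − 0.104) / (0.104 × 2.63 − 0.11 × 1.34) = 0.006 / 0.126 = 0.0476 V⁻¹.

λ = 0.0476 V⁻¹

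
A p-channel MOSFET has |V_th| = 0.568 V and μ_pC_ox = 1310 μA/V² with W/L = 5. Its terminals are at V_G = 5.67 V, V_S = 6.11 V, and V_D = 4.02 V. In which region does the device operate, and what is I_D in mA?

Cutoff; I_D = 0 mA

V_SG = V_S − V_G = 6.11 − 5.67 = 0.44 V; V_SD = V_S − V_D = 6.11 − 4.02 = 2.09 V.
V_SG = 0.44 V < |V_th| = 0.568 V, so the transistor is in cutoff.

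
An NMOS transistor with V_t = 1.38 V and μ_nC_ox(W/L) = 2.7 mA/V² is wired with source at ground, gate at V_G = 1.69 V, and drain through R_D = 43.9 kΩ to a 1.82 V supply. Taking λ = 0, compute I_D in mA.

I_D = 0.0403 mA

V_GS = V_G = 1.69 V, so V_ov = 1.69 − 1.38 = 0.31 V.
Assume saturation: I_D = ½ k_n V_ov² = 0.5 × 2.7 × 0.31² = 0.13 mA, giving V_DS = V_DD − I_D R_D = 1.82 − 0.13 × 43.9 = -3.88 V.
But -3.88 V < V_ov = 0.31 V, so the device is actually in triode.
In triode I_D = k_n[V_ov V_DS − ½ V_DS²] and I_D = (V_DD − V_DS)/R_D. Equating: 59.3 V_DS² − 37.74 V_DS + 1.82 = 0, giving V_DS = 0.0526 V (the root below V_ov).
I_D = (1.82 − 0.0526) / 43.9 = 0.0403 mA.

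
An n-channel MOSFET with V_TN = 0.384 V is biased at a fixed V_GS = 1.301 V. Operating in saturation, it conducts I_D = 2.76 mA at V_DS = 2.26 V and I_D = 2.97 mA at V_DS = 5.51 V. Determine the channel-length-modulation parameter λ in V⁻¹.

λ = 0.0247 V⁻¹

With V_GS fixed, I_D ∝ (1 + λ V_DS) in saturation, so I_D2/I_D1 = (1 + λ V_DS2)/(1 + λ V_DS1).
2.97/2.76 = 1.076 = (1 + 5.51 λ)/(1 + 2.26 λ).
Solving: λ (I_D1 V_DS2 − I_D2 V_DS1) = I_D2 − I_D1, so λ = (2.97 − 2.76) / (2.76 × 5.51 − 2.97 × 2.26) = 0.21 / 8.5 = 0.0247 V⁻¹.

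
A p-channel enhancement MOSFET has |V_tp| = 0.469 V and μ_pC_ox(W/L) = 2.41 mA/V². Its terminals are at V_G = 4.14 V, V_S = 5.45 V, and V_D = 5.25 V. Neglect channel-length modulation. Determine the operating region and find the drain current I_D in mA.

V_SG = V_S − V_G = 5.45 − 4.14 = 1.31 V; V_SD = V_S − V_D = 5.45 − 5.25 = 0.2 V.
V_ov = V_SG − |V_tp| = 1.31 − 0.469 = 0.841 V.
Since V_SD = 0.2 V < V_ov = 0.841 V, the device is in the triode region.
I_D = k_p [V_ov · V_SD − ½ V_SD²] = 2.41 × [0.841 × 0.2 − 0.5 × 0.2²] = 0.357 mA.

Triode; I_D = 0.357 mA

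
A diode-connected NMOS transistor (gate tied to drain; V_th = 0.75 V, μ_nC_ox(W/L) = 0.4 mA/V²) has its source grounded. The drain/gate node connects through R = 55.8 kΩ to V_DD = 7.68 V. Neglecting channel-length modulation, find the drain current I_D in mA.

I_D = 0.111 mA

With gate tied to drain, V_GS = V_DS ≥ V_GS − V_th, so the device is in saturation.
KCL at the drain: ½ k_n (V_GS − V_th)² = (V_DD − V_GS)/R.
Let x = V_GS − 0.75. Then 11.2 x² + x − 6.93 = 0, giving x = 0.744 V (positive root), so V_GS = 1.49 V.
I_D = (V_DD − V_GS)/R = (7.68 − 1.49) / 55.8 = 0.111 mA.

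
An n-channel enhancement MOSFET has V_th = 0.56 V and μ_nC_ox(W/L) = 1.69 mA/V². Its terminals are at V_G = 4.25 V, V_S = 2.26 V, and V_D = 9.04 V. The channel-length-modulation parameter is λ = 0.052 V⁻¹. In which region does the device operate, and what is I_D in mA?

V_GS = V_G − V_S = 4.25 − 2.26 = 1.99 V; V_DS = V_D − V_S = 9.04 − 2.26 = 6.78 V.
V_ov = V_GS − V_th = 1.99 − 0.56 = 1.43 V.
Since V_DS = 6.78 V ≥ V_ov = 1.43 V, the device is in saturation.
I_D = ½ k_n V_ov² (1 + λ V_DS) = 0.5 × 1.69 × 1.43² × (1 + 0.052 × 6.78) = 2.34 mA.

Saturation; I_D = 2.34 mA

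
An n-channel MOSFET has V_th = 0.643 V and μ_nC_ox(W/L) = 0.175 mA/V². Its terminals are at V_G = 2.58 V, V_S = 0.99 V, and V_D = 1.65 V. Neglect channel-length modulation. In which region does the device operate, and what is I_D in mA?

V_GS = V_G − V_S = 2.58 − 0.99 = 1.59 V; V_DS = V_D − V_S = 1.65 − 0.99 = 0.66 V.
V_ov = V_GS − V_th = 1.59 − 0.643 = 0.947 V.
Since V_DS = 0.66 V < V_ov = 0.947 V, the device is in the triode region.
I_D = k_n [V_ov · V_DS − ½ V_DS²] = 0.175 × [0.947 × 0.66 − 0.5 × 0.66²] = 0.0713 mA.

Triode; I_D = 0.0713 mA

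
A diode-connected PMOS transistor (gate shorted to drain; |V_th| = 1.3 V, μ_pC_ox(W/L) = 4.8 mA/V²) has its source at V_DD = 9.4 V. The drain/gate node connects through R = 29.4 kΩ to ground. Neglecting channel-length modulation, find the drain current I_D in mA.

I_D = 0.264 mA

With gate tied to drain, V_SG = V_SD ≥ V_SG − |V_th|, so the device is in saturation.
KCL at the drain: ½ k_p (V_SG − |V_th|)² = (V_DD − V_SG)/R.
Let x = V_SG − 1.3. Then 70.6 x² + x − 8.1 = 0, giving x = 0.332 V (positive root), so V_SG = 1.63 V.
I_D = (V_DD − V_SG)/R = (9.4 − 1.63) / 29.4 = 0.264 mA.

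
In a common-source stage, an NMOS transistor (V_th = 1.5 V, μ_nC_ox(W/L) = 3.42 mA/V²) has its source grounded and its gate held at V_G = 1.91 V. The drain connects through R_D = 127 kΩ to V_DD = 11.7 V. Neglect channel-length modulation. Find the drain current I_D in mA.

I_D = 0.0916 mA

V_GS = V_G = 1.91 V, so V_ov = 1.91 − 1.5 = 0.41 V.
Assume saturation: I_D = ½ k_n V_ov² = 0.5 × 3.42 × 0.41² = 0.287 mA, giving V_DS = V_DD − I_D R_D = 11.7 − 0.287 × 127 = -24.8 V.
But -24.8 V < V_ov = 0.41 V, so the device is actually in triode.
In triode I_D = k_n[V_ov V_DS − ½ V_DS²] and I_D = (V_DD − V_DS)/R_D. Equating: 217 V_DS² − 179.1 V_DS + 11.7 = 0, giving V_DS = 0.0715 V (the root below V_ov).
I_D = (11.7 − 0.0715) / 127 = 0.0916 mA.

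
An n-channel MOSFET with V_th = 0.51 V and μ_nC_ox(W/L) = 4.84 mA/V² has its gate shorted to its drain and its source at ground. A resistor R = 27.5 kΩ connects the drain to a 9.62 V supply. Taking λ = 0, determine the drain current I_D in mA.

I_D = 0.318 mA

With gate tied to drain, V_GS = V_DS ≥ V_GS − V_th, so the device is in saturation.
KCL at the drain: ½ k_n (V_GS − V_th)² = (V_DD − V_GS)/R.
Let x = V_GS − 0.51. Then 66.5 x² + x − 9.11 = 0, giving x = 0.363 V (positive root), so V_GS = 0.873 V.
I_D = (V_DD − V_GS)/R = (9.62 − 0.873) / 27.5 = 0.318 mA.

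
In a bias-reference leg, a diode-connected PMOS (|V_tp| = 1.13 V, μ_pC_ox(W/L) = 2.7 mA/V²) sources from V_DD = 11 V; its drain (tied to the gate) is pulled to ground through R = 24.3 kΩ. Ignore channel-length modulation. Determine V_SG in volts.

With gate tied to drain, V_SG = V_SD ≥ V_SG − |V_tp|, so the device is in saturation.
KCL at the drain: ½ k_p (V_SG − |V_tp|)² = (V_DD − V_SG)/R.
Let x = V_SG − 1.13. Then 32.8 x² + x − 9.87 = 0, giving x = 0.533 V (positive root), so V_SG = 1.66 V.
I_D = (V_DD − V_SG)/R = (11 − 1.66) / 24.3 = 0.384 mA.

V_SG = 1.66 V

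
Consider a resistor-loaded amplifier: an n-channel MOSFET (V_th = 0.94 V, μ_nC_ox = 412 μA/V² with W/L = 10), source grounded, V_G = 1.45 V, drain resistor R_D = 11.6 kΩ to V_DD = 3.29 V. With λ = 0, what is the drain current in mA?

I_D = 0.271 mA

V_GS = V_G = 1.45 V, so V_ov = 1.45 − 0.94 = 0.51 V.
k_n = μ_nC_ox · (W/L) = 4.12 mA/V².
Assume saturation: I_D = ½ k_n V_ov² = 0.5 × 4.12 × 0.51² = 0.536 mA, giving V_DS = V_DD − I_D R_D = 3.29 − 0.536 × 11.6 = -2.93 V.
But -2.93 V < V_ov = 0.51 V, so the device is actually in triode.
In triode I_D = k_n[V_ov V_DS − ½ V_DS²] and I_D = (V_DD − V_DS)/R_D. Equating: 23.9 V_DS² − 25.37 V_DS + 3.29 = 0, giving V_DS = 0.151 V (the root below V_ov).
I_D = (3.29 − 0.151) / 11.6 = 0.271 mA.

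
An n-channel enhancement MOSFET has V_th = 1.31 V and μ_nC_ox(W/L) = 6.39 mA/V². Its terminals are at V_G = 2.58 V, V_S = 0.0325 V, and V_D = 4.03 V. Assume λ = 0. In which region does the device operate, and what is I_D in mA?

Saturation; I_D = 4.89 mA

V_GS = V_G − V_S = 2.58 − 0.0325 = 2.55 V; V_DS = V_D − V_S = 4.03 − 0.0325 = 4 V.
V_ov = V_GS − V_th = 2.55 − 1.31 = 1.24 V.
Since V_DS = 4 V ≥ V_ov = 1.24 V, the device is in saturation.
I_D = ½ k_n V_ov² = 0.5 × 6.39 × 1.24² = 4.89 mA.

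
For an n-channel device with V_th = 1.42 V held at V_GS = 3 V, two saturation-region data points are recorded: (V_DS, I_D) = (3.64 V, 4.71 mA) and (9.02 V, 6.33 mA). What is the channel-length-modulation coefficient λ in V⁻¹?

λ = 0.0833 V⁻¹

With V_GS fixed, I_D ∝ (1 + λ V_DS) in saturation, so I_D2/I_D1 = (1 + λ V_DS2)/(1 + λ V_DS1).
6.33/4.71 = 1.344 = (1 + 9.02 λ)/(1 + 3.64 λ).
Solving: λ (I_D1 V_DS2 − I_D2 V_DS1) = I_D2 − I_D1, so λ = (6.33 − 4.71) / (4.71 × 9.02 − 6.33 × 3.64) = 1.62 / 19.4 = 0.0833 V⁻¹.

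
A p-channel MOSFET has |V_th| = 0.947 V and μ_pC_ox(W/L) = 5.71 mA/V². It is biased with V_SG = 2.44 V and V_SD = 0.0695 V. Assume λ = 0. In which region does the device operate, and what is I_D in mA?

Triode; I_D = 0.579 mA

V_ov = V_SG − |V_th| = 2.44 − 0.947 = 1.49 V.
Since V_SD = 0.0695 V < V_ov = 1.49 V, the device is in the triode region.
I_D = k_p [V_ov · V_SD − ½ V_SD²] = 5.71 × [1.49 × 0.0695 − 0.5 × 0.0695²] = 0.579 mA.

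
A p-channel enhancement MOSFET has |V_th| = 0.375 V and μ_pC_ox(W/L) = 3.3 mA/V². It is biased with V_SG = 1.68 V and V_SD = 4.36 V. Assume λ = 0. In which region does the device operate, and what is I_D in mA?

V_ov = V_SG − |V_th| = 1.68 − 0.375 = 1.3 V.
Since V_SD = 4.36 V ≥ V_ov = 1.3 V, the device is in saturation.
I_D = ½ k_p V_ov² = 0.5 × 3.3 × 1.3² = 2.81 mA.

Saturation; I_D = 2.81 mA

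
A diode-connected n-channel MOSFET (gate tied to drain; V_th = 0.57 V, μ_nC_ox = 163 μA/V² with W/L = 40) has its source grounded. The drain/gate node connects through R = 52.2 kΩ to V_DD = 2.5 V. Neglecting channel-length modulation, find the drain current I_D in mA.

I_D = 0.0350 mA

With gate tied to drain, V_GS = V_DS ≥ V_GS − V_th, so the device is in saturation.
k_n = μ_nC_ox · (W/L) = 6.52 mA/V².
KCL at the drain: ½ k_n (V_GS − V_th)² = (V_DD − V_GS)/R.
Let x = V_GS − 0.57. Then 170 x² + x − 1.93 = 0, giving x = 0.104 V (positive root), so V_GS = 0.674 V.
I_D = (V_DD − V_GS)/R = (2.5 − 0.674) / 52.2 = 0.035 mA.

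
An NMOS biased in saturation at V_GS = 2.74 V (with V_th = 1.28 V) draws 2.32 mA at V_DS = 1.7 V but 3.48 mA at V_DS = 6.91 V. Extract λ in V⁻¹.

λ = 0.115 V⁻¹

With V_GS fixed, I_D ∝ (1 + λ V_DS) in saturation, so I_D2/I_D1 = (1 + λ V_DS2)/(1 + λ V_DS1).
3.48/2.32 = 1.5 = (1 + 6.91 λ)/(1 + 1.7 λ).
Solving: λ (I_D1 V_DS2 − I_D2 V_DS1) = I_D2 − I_D1, so λ = (3.48 − 2.32) / (2.32 × 6.91 − 3.48 × 1.7) = 1.16 / 10.1 = 0.115 V⁻¹.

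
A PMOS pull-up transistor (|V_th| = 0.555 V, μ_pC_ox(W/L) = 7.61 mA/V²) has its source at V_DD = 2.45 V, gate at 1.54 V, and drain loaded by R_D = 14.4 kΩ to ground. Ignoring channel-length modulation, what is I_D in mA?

V_SG = V_DD − V_G = 2.45 − 1.54 = 0.91 V, so V_ov = 0.91 − 0.555 = 0.355 V.
Assume saturation: I_D = ½ k_p V_ov² = 0.5 × 7.61 × 0.355² = 0.48 mA, giving V_SD = V_DD − I_D R_D = 2.45 − 0.48 × 14.4 = -4.46 V.
But -4.46 V < V_ov = 0.355 V, so the device is actually in triode.
In triode I_D = k_p[V_ov V_SD − ½ V_SD²] and I_D = (V_DD − V_SD)/R_D. Equating: 54.8 V_SD² − 39.9 V_SD + 2.45 = 0, giving V_SD = 0.0677 V (the root below V_ov).
I_D = (2.45 − 0.0677) / 14.4 = 0.165 mA.

I_D = 0.165 mA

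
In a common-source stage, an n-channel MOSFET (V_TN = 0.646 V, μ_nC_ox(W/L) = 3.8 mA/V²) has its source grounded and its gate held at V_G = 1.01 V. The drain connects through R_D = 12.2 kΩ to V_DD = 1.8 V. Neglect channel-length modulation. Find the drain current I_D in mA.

I_D = 0.138 mA

V_GS = V_G = 1.01 V, so V_ov = 1.01 − 0.646 = 0.364 V.
Assume saturation: I_D = ½ k_n V_ov² = 0.5 × 3.8 × 0.364² = 0.252 mA, giving V_DS = V_DD − I_D R_D = 1.8 − 0.252 × 12.2 = -1.27 V.
But -1.27 V < V_ov = 0.364 V, so the device is actually in triode.
In triode I_D = k_n[V_ov V_DS − ½ V_DS²] and I_D = (V_DD − V_DS)/R_D. Equating: 23.2 V_DS² − 17.88 V_DS + 1.8 = 0, giving V_DS = 0.119 V (the root below V_ov).
I_D = (1.8 − 0.119) / 12.2 = 0.138 mA.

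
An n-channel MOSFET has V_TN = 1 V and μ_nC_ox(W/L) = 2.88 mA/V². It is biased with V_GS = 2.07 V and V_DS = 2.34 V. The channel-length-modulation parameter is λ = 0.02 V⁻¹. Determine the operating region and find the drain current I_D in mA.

V_ov = V_GS − V_TN = 2.07 − 1 = 1.07 V.
Since V_DS = 2.34 V ≥ V_ov = 1.07 V, the device is in saturation.
I_D = ½ k_n V_ov² (1 + λ V_DS) = 0.5 × 2.88 × 1.07² × (1 + 0.02 × 2.34) = 1.73 mA.

Saturation; I_D = 1.73 mA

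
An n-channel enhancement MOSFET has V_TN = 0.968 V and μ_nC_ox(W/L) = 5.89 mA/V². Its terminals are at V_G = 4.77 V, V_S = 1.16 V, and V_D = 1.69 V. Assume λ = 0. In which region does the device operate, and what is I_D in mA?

Triode; I_D = 7.42 mA

V_GS = V_G − V_S = 4.77 − 1.16 = 3.61 V; V_DS = V_D − V_S = 1.69 − 1.16 = 0.53 V.
V_ov = V_GS − V_TN = 3.61 − 0.968 = 2.64 V.
Since V_DS = 0.53 V < V_ov = 2.64 V, the device is in the triode region.
I_D = k_n [V_ov · V_DS − ½ V_DS²] = 5.89 × [2.64 × 0.53 − 0.5 × 0.53²] = 7.42 mA.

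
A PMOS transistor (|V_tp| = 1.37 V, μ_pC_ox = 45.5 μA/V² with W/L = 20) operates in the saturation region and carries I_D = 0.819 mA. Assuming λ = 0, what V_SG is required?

k_p = μ_pC_ox · (W/L) = 0.91 mA/V².
In saturation I_D = ½ k_p (V_SG − |V_tp|)², so V_SG − |V_tp| = √(2 I_D / k_p) = √(2 × 0.819 / 0.91) = 1.34 V.
V_SG = 1.37 + 1.34 = 2.71 V.

V_SG = 2.71 V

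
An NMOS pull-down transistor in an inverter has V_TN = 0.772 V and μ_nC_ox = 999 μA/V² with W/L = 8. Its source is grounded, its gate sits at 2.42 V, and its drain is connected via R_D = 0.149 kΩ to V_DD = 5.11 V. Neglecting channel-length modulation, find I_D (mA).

I_D = 10.9 mA

V_GS = V_G = 2.42 V, so V_ov = 2.42 − 0.772 = 1.65 V.
k_n = μ_nC_ox · (W/L) = 7.992 mA/V².
Assume saturation: I_D = ½ k_n V_ov² = 0.5 × 7.992 × 1.65² = 10.9 mA, giving V_DS = V_DD − I_D R_D = 5.11 − 10.9 × 0.149 = 3.49 V.
V_DS = 3.49 V ≥ V_ov = 1.65 V, confirming saturation.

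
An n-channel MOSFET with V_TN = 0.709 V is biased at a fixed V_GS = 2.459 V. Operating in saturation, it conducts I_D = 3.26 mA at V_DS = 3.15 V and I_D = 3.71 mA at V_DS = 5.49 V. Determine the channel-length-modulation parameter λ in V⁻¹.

λ = 0.0725 V⁻¹

With V_GS fixed, I_D ∝ (1 + λ V_DS) in saturation, so I_D2/I_D1 = (1 + λ V_DS2)/(1 + λ V_DS1).
3.71/3.26 = 1.138 = (1 + 5.49 λ)/(1 + 3.15 λ).
Solving: λ (I_D1 V_DS2 − I_D2 V_DS1) = I_D2 − I_D1, so λ = (3.71 − 3.26) / (3.26 × 5.49 − 3.71 × 3.15) = 0.45 / 6.21 = 0.0725 V⁻¹.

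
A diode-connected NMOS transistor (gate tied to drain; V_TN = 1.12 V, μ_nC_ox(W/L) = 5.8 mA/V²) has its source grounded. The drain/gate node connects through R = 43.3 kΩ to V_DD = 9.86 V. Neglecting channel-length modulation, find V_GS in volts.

With gate tied to drain, V_GS = V_DS ≥ V_GS − V_TN, so the device is in saturation.
KCL at the drain: ½ k_n (V_GS − V_TN)² = (V_DD − V_GS)/R.
Let x = V_GS − 1.12. Then 126 x² + x − 8.74 = 0, giving x = 0.26 V (positive root), so V_GS = 1.38 V.
I_D = (V_DD − V_GS)/R = (9.86 − 1.38) / 43.3 = 0.196 mA.

V_GS = 1.38 V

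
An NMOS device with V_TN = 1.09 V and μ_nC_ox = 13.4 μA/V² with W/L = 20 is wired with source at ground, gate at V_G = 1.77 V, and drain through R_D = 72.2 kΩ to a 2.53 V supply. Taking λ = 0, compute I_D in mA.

V_GS = V_G = 1.77 V, so V_ov = 1.77 − 1.09 = 0.68 V.
k_n = μ_nC_ox · (W/L) = 0.268 mA/V².
Assume saturation: I_D = ½ k_n V_ov² = 0.5 × 0.268 × 0.68² = 0.062 mA, giving V_DS = V_DD − I_D R_D = 2.53 − 0.062 × 72.2 = -1.94 V.
But -1.94 V < V_ov = 0.68 V, so the device is actually in triode.
In triode I_D = k_n[V_ov V_DS − ½ V_DS²] and I_D = (V_DD − V_DS)/R_D. Equating: 9.67 V_DS² − 14.16 V_DS + 2.53 = 0, giving V_DS = 0.208 V (the root below V_ov).
I_D = (2.53 − 0.208) / 72.2 = 0.0322 mA.

I_D = 0.0322 mA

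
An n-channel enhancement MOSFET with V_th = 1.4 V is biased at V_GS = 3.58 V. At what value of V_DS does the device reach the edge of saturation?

The boundary between triode and saturation is V_DS = V_GS − V_th = V_ov.
V_ov = 3.58 − 1.4 = 2.18 V.

V_DS,sat = 2.18 V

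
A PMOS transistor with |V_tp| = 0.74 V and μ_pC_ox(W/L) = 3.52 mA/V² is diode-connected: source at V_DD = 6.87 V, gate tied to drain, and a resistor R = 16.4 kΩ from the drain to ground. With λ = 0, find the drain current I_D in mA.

I_D = 0.347 mA

With gate tied to drain, V_SG = V_SD ≥ V_SG − |V_tp|, so the device is in saturation.
KCL at the drain: ½ k_p (V_SG − |V_tp|)² = (V_DD − V_SG)/R.
Let x = V_SG − 0.74. Then 28.9 x² + x − 6.13 = 0, giving x = 0.444 V (positive root), so V_SG = 1.18 V.
I_D = (V_DD − V_SG)/R = (6.87 − 1.18) / 16.4 = 0.347 mA.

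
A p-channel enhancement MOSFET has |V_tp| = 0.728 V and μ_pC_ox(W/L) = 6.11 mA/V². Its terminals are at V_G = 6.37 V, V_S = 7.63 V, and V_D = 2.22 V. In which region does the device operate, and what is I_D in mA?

V_SG = V_S − V_G = 7.63 − 6.37 = 1.26 V; V_SD = V_S − V_D = 7.63 − 2.22 = 5.41 V.
V_ov = V_SG − |V_tp| = 1.26 − 0.728 = 0.532 V.
Since V_SD = 5.41 V ≥ V_ov = 0.532 V, the device is in saturation.
I_D = ½ k_p V_ov² = 0.5 × 6.11 × 0.532² = 0.865 mA.

Saturation; I_D = 0.865 mA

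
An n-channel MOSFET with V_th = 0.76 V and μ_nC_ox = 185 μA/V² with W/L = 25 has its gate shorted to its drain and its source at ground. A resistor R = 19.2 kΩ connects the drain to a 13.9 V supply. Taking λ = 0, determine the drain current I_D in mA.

With gate tied to drain, V_GS = V_DS ≥ V_GS − V_th, so the device is in saturation.
k_n = μ_nC_ox · (W/L) = 4.625 mA/V².
KCL at the drain: ½ k_n (V_GS − V_th)² = (V_DD − V_GS)/R.
Let x = V_GS − 0.76. Then 44.4 x² + x − 13.14 = 0, giving x = 0.533 V (positive root), so V_GS = 1.29 V.
I_D = (V_DD − V_GS)/R = (13.9 − 1.29) / 19.2 = 0.657 mA.

I_D = 0.657 mA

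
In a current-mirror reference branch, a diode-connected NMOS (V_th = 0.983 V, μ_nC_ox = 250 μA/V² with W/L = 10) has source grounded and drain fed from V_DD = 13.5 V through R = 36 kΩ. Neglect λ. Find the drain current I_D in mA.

With gate tied to drain, V_GS = V_DS ≥ V_GS − V_th, so the device is in saturation.
k_n = μ_nC_ox · (W/L) = 2.5 mA/V².
KCL at the drain: ½ k_n (V_GS − V_th)² = (V_DD − V_GS)/R.
Let x = V_GS − 0.983. Then 45 x² + x − 12.52 = 0, giving x = 0.516 V (positive root), so V_GS = 1.5 V.
I_D = (V_DD − V_GS)/R = (13.5 − 1.5) / 36 = 0.333 mA.

I_D = 0.333 mA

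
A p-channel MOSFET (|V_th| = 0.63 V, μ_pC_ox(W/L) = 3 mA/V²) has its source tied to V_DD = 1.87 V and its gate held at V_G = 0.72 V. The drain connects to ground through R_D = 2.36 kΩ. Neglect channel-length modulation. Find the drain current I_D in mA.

I_D = 0.406 mA

V_SG = V_DD − V_G = 1.87 − 0.72 = 1.15 V, so V_ov = 1.15 − 0.63 = 0.52 V.
Assume saturation: I_D = ½ k_p V_ov² = 0.5 × 3 × 0.52² = 0.406 mA, giving V_SD = V_DD − I_D R_D = 1.87 − 0.406 × 2.36 = 0.913 V.
V_SD = 0.913 V ≥ V_ov = 0.52 V, confirming saturation.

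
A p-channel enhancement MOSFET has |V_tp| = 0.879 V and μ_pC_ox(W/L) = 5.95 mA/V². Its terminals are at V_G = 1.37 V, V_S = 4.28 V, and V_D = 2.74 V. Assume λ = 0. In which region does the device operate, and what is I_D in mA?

Triode; I_D = 11.6 mA

V_SG = V_S − V_G = 4.28 − 1.37 = 2.91 V; V_SD = V_S − V_D = 4.28 − 2.74 = 1.54 V.
V_ov = V_SG − |V_tp| = 2.91 − 0.879 = 2.03 V.
Since V_SD = 1.54 V < V_ov = 2.03 V, the device is in the triode region.
I_D = k_p [V_ov · V_SD − ½ V_SD²] = 5.95 × [2.03 × 1.54 − 0.5 × 1.54²] = 11.6 mA.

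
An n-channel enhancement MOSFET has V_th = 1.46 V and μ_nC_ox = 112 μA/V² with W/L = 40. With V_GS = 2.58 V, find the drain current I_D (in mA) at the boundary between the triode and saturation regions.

I_D = 2.81 mA

At the boundary V_DS = V_ov = V_GS − V_th = 2.58 − 1.46 = 1.12 V.
k_n = μ_nC_ox · (W/L) = 4.48 mA/V².
I_D = ½ k_n V_ov² = 0.5 × 4.48 × 1.12² = 2.81 mA.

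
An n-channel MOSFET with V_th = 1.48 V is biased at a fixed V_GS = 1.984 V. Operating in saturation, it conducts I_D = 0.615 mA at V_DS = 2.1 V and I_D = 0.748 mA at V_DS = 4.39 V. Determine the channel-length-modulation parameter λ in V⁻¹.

λ = 0.118 V⁻¹

With V_GS fixed, I_D ∝ (1 + λ V_DS) in saturation, so I_D2/I_D1 = (1 + λ V_DS2)/(1 + λ V_DS1).
0.748/0.615 = 1.216 = (1 + 4.39 λ)/(1 + 2.1 λ).
Solving: λ (I_D1 V_DS2 − I_D2 V_DS1) = I_D2 − I_D1, so λ = (0.748 − 0.615) / (0.615 × 4.39 − 0.748 × 2.1) = 0.133 / 1.13 = 0.118 V⁻¹.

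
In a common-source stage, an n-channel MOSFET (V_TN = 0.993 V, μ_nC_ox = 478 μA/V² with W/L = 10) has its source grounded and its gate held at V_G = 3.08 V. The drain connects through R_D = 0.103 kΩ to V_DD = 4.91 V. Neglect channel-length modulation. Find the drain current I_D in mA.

V_GS = V_G = 3.08 V, so V_ov = 3.08 − 0.993 = 2.09 V.
k_n = μ_nC_ox · (W/L) = 4.78 mA/V².
Assume saturation: I_D = ½ k_n V_ov² = 0.5 × 4.78 × 2.09² = 10.4 mA, giving V_DS = V_DD − I_D R_D = 4.91 − 10.4 × 0.103 = 3.84 V.
V_DS = 3.84 V ≥ V_ov = 2.09 V, confirming saturation.

I_D = 10.4 mA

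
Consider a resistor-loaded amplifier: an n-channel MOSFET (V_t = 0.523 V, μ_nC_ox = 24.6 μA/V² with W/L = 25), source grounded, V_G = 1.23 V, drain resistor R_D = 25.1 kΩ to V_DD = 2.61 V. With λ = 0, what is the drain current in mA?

I_D = 0.0935 mA

V_GS = V_G = 1.23 V, so V_ov = 1.23 − 0.523 = 0.707 V.
k_n = μ_nC_ox · (W/L) = 0.615 mA/V².
Assume saturation: I_D = ½ k_n V_ov² = 0.5 × 0.615 × 0.707² = 0.154 mA, giving V_DS = V_DD − I_D R_D = 2.61 − 0.154 × 25.1 = -1.25 V.
But -1.25 V < V_ov = 0.707 V, so the device is actually in triode.
In triode I_D = k_n[V_ov V_DS − ½ V_DS²] and I_D = (V_DD − V_DS)/R_D. Equating: 7.72 V_DS² − 11.91 V_DS + 2.61 = 0, giving V_DS = 0.264 V (the root below V_ov).
I_D = (2.61 − 0.264) / 25.1 = 0.0935 mA.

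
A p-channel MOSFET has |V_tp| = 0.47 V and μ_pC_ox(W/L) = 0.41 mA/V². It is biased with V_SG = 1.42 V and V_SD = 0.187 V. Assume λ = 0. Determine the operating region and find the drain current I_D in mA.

Triode; I_D = 0.0657 mA

V_ov = V_SG − |V_tp| = 1.42 − 0.47 = 0.95 V.
Since V_SD = 0.187 V < V_ov = 0.95 V, the device is in the triode region.
I_D = k_p [V_ov · V_SD − ½ V_SD²] = 0.41 × [0.95 × 0.187 − 0.5 × 0.187²] = 0.0657 mA.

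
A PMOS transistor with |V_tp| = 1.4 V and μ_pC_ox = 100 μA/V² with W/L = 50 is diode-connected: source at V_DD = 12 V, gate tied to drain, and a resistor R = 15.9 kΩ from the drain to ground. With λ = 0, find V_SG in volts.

V_SG = 1.90 V

With gate tied to drain, V_SG = V_SD ≥ V_SG − |V_tp|, so the device is in saturation.
k_p = μ_pC_ox · (W/L) = 5 mA/V².
KCL at the drain: ½ k_p (V_SG − |V_tp|)² = (V_DD − V_SG)/R.
Let x = V_SG − 1.4. Then 39.8 x² + x − 10.6 = 0, giving x = 0.504 V (positive root), so V_SG = 1.9 V.
I_D = (V_DD − V_SG)/R = (12 − 1.9) / 15.9 = 0.635 mA.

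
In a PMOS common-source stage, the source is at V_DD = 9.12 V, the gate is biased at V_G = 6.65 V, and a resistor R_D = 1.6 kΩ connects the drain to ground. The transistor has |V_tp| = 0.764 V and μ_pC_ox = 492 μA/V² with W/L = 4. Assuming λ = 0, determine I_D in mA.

I_D = 2.86 mA

V_SG = V_DD − V_G = 9.12 − 6.65 = 2.47 V, so V_ov = 2.47 − 0.764 = 1.71 V.
k_p = μ_pC_ox · (W/L) = 1.968 mA/V².
Assume saturation: I_D = ½ k_p V_ov² = 0.5 × 1.968 × 1.71² = 2.86 mA, giving V_SD = V_DD − I_D R_D = 9.12 − 2.86 × 1.6 = 4.54 V.
V_SD = 4.54 V ≥ V_ov = 1.71 V, confirming saturation.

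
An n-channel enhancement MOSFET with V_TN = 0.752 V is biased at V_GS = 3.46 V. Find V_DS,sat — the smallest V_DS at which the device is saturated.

The boundary between triode and saturation is V_DS = V_GS − V_TN = V_ov.
V_ov = 3.46 − 0.752 = 2.71 V.

V_DS,sat = 2.71 V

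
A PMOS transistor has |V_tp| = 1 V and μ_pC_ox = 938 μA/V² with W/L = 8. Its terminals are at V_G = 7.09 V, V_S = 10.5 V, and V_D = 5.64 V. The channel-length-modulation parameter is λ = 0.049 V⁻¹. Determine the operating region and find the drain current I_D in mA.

V_SG = V_S − V_G = 10.5 − 7.09 = 3.41 V; V_SD = V_S − V_D = 10.5 − 5.64 = 4.86 V.
k_p = μ_pC_ox · (W/L) = 7.504 mA/V².
V_ov = V_SG − |V_tp| = 3.41 − 1 = 2.41 V.
Since V_SD = 4.86 V ≥ V_ov = 2.41 V, the device is in saturation.
I_D = ½ k_p V_ov² (1 + λ V_SD) = 0.5 × 7.504 × 2.41² × (1 + 0.049 × 4.86) = 27 mA.

Saturation; I_D = 27.0 mA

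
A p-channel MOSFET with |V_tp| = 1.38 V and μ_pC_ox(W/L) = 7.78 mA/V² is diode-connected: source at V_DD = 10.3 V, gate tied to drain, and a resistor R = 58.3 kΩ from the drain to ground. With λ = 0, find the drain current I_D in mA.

With gate tied to drain, V_SG = V_SD ≥ V_SG − |V_tp|, so the device is in saturation.
KCL at the drain: ½ k_p (V_SG − |V_tp|)² = (V_DD − V_SG)/R.
Let x = V_SG − 1.38. Then 227 x² + x − 8.92 = 0, giving x = 0.196 V (positive root), so V_SG = 1.58 V.
I_D = (V_DD − V_SG)/R = (10.3 − 1.58) / 58.3 = 0.15 mA.

I_D = 0.150 mA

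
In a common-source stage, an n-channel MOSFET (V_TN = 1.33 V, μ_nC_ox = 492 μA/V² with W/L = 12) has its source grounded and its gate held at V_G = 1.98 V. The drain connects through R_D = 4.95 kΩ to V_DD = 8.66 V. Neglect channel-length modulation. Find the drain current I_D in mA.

I_D = 1.25 mA

V_GS = V_G = 1.98 V, so V_ov = 1.98 − 1.33 = 0.65 V.
k_n = μ_nC_ox · (W/L) = 5.904 mA/V².
Assume saturation: I_D = ½ k_n V_ov² = 0.5 × 5.904 × 0.65² = 1.25 mA, giving V_DS = V_DD − I_D R_D = 8.66 − 1.25 × 4.95 = 2.49 V.
V_DS = 2.49 V ≥ V_ov = 0.65 V, confirming saturation.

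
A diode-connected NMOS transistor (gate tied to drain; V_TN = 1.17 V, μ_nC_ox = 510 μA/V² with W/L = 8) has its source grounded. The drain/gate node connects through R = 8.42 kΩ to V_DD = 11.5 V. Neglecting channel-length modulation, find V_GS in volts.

With gate tied to drain, V_GS = V_DS ≥ V_GS − V_TN, so the device is in saturation.
k_n = μ_nC_ox · (W/L) = 4.08 mA/V².
KCL at the drain: ½ k_n (V_GS − V_TN)² = (V_DD − V_GS)/R.
Let x = V_GS − 1.17. Then 17.2 x² + x − 10.33 = 0, giving x = 0.747 V (positive root), so V_GS = 1.92 V.
I_D = (V_DD − V_GS)/R = (11.5 − 1.92) / 8.42 = 1.14 mA.

V_GS = 1.92 V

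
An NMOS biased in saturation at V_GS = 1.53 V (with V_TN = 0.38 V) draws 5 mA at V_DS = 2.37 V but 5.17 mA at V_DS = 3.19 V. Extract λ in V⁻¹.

With V_GS fixed, I_D ∝ (1 + λ V_DS) in saturation, so I_D2/I_D1 = (1 + λ V_DS2)/(1 + λ V_DS1).
5.17/5 = 1.034 = (1 + 3.19 λ)/(1 + 2.37 λ).
Solving: λ (I_D1 V_DS2 − I_D2 V_DS1) = I_D2 − I_D1, so λ = (5.17 − 5) / (5 × 3.19 − 5.17 × 2.37) = 0.17 / 3.7 = 0.046 V⁻¹.

λ = 0.0460 V⁻¹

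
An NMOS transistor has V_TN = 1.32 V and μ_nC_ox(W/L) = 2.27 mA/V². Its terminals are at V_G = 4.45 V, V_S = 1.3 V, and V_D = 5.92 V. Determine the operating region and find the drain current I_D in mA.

V_GS = V_G − V_S = 4.45 − 1.3 = 3.15 V; V_DS = V_D − V_S = 5.92 − 1.3 = 4.62 V.
V_ov = V_GS − V_TN = 3.15 − 1.32 = 1.83 V.
Since V_DS = 4.62 V ≥ V_ov = 1.83 V, the device is in saturation.
I_D = ½ k_n V_ov² = 0.5 × 2.27 × 1.83² = 3.8 mA.

Saturation; I_D = 3.80 mA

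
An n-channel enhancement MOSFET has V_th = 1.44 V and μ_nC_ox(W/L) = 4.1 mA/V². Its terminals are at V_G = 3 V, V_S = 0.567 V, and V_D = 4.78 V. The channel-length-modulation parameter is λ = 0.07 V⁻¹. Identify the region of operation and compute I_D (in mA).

V_GS = V_G − V_S = 3 − 0.567 = 2.43 V; V_DS = V_D − V_S = 4.78 − 0.567 = 4.21 V.
V_ov = V_GS − V_th = 2.43 − 1.44 = 0.993 V.
Since V_DS = 4.21 V ≥ V_ov = 0.993 V, the device is in saturation.
I_D = ½ k_n V_ov² (1 + λ V_DS) = 0.5 × 4.1 × 0.993² × (1 + 0.07 × 4.21) = 2.62 mA.

Saturation; I_D = 2.62 mA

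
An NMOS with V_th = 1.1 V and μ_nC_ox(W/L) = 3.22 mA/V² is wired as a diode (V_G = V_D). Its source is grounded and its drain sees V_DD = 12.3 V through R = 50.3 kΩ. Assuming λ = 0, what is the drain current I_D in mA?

With gate tied to drain, V_GS = V_DS ≥ V_GS − V_th, so the device is in saturation.
KCL at the drain: ½ k_n (V_GS − V_th)² = (V_DD − V_GS)/R.
Let x = V_GS − 1.1. Then 81 x² + x − 11.2 = 0, giving x = 0.366 V (positive root), so V_GS = 1.47 V.
I_D = (V_DD − V_GS)/R = (12.3 − 1.47) / 50.3 = 0.215 mA.

I_D = 0.215 mA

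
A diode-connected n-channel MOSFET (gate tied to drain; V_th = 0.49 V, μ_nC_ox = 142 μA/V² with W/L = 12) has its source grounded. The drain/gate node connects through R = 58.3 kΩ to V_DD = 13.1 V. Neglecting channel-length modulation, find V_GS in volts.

With gate tied to drain, V_GS = V_DS ≥ V_GS − V_th, so the device is in saturation.
k_n = μ_nC_ox · (W/L) = 1.704 mA/V².
KCL at the drain: ½ k_n (V_GS − V_th)² = (V_DD − V_GS)/R.
Let x = V_GS − 0.49. Then 49.7 x² + x − 12.61 = 0, giving x = 0.494 V (positive root), so V_GS = 0.984 V.
I_D = (V_DD − V_GS)/R = (13.1 − 0.984) / 58.3 = 0.208 mA.

V_GS = 0.984 V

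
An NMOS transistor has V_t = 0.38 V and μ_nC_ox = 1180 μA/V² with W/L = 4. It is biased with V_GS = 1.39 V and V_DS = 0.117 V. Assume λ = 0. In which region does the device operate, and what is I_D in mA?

k_n = μ_nC_ox · (W/L) = 4.72 mA/V².
V_ov = V_GS − V_t = 1.39 − 0.38 = 1.01 V.
Since V_DS = 0.117 V < V_ov = 1.01 V, the device is in the triode region.
I_D = k_n [V_ov · V_DS − ½ V_DS²] = 4.72 × [1.01 × 0.117 − 0.5 × 0.117²] = 0.525 mA.

Triode; I_D = 0.525 mA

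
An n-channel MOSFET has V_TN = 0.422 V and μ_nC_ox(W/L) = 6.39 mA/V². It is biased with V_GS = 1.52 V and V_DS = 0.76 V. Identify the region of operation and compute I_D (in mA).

Triode; I_D = 3.49 mA

V_ov = V_GS − V_TN = 1.52 − 0.422 = 1.1 V.
Since V_DS = 0.76 V < V_ov = 1.1 V, the device is in the triode region.
I_D = k_n [V_ov · V_DS − ½ V_DS²] = 6.39 × [1.1 × 0.76 − 0.5 × 0.76²] = 3.49 mA.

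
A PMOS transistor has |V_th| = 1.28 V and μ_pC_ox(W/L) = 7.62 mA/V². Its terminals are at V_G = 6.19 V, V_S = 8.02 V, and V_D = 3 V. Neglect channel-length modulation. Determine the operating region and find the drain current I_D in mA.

V_SG = V_S − V_G = 8.02 − 6.19 = 1.83 V; V_SD = V_S − V_D = 8.02 − 3 = 5.02 V.
V_ov = V_SG − |V_th| = 1.83 − 1.28 = 0.55 V.
Since V_SD = 5.02 V ≥ V_ov = 0.55 V, the device is in saturation.
I_D = ½ k_p V_ov² = 0.5 × 7.62 × 0.55² = 1.15 mA.

Saturation; I_D = 1.15 mA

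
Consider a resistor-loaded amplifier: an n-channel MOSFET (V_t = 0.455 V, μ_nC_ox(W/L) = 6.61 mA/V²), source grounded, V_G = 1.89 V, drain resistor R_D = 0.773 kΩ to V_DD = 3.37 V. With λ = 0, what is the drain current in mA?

I_D = 3.75 mA

V_GS = V_G = 1.89 V, so V_ov = 1.89 − 0.455 = 1.43 V.
Assume saturation: I_D = ½ k_n V_ov² = 0.5 × 6.61 × 1.43² = 6.81 mA, giving V_DS = V_DD − I_D R_D = 3.37 − 6.81 × 0.773 = -1.89 V.
But -1.89 V < V_ov = 1.43 V, so the device is actually in triode.
In triode I_D = k_n[V_ov V_DS − ½ V_DS²] and I_D = (V_DD − V_DS)/R_D. Equating: 2.55 V_DS² − 8.332 V_DS + 3.37 = 0, giving V_DS = 0.473 V (the root below V_ov).
I_D = (3.37 − 0.473) / 0.773 = 3.75 mA.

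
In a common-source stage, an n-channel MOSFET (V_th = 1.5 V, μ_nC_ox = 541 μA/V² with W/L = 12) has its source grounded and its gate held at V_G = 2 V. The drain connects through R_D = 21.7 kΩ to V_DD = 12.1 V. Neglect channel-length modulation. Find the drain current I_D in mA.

I_D = 0.548 mA

V_GS = V_G = 2 V, so V_ov = 2 − 1.5 = 0.5 V.
k_n = μ_nC_ox · (W/L) = 6.492 mA/V².
Assume saturation: I_D = ½ k_n V_ov² = 0.5 × 6.492 × 0.5² = 0.811 mA, giving V_DS = V_DD − I_D R_D = 12.1 − 0.811 × 21.7 = -5.51 V.
But -5.51 V < V_ov = 0.5 V, so the device is actually in triode.
In triode I_D = k_n[V_ov V_DS − ½ V_DS²] and I_D = (V_DD − V_DS)/R_D. Equating: 70.4 V_DS² − 71.44 V_DS + 12.1 = 0, giving V_DS = 0.215 V (the root below V_ov).
I_D = (12.1 − 0.215) / 21.7 = 0.548 mA.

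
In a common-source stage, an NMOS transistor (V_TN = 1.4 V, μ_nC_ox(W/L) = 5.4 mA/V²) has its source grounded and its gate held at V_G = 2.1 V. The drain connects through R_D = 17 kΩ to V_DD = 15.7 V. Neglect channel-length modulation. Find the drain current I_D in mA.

V_GS = V_G = 2.1 V, so V_ov = 2.1 − 1.4 = 0.7 V.
Assume saturation: I_D = ½ k_n V_ov² = 0.5 × 5.4 × 0.7² = 1.32 mA, giving V_DS = V_DD − I_D R_D = 15.7 − 1.32 × 17 = -6.79 V.
But -6.79 V < V_ov = 0.7 V, so the device is actually in triode.
In triode I_D = k_n[V_ov V_DS − ½ V_DS²] and I_D = (V_DD − V_DS)/R_D. Equating: 45.9 V_DS² − 65.26 V_DS + 15.7 = 0, giving V_DS = 0.307 V (the root below V_ov).
I_D = (15.7 − 0.307) / 17 = 0.905 mA.

I_D = 0.905 mA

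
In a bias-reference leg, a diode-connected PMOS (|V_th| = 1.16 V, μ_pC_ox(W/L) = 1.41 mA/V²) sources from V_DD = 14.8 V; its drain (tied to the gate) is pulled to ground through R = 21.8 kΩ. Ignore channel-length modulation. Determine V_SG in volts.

V_SG = 2.07 V

With gate tied to drain, V_SG = V_SD ≥ V_SG − |V_th|, so the device is in saturation.
KCL at the drain: ½ k_p (V_SG − |V_th|)² = (V_DD − V_SG)/R.
Let x = V_SG − 1.16. Then 15.4 x² + x − 13.64 = 0, giving x = 0.91 V (positive root), so V_SG = 2.07 V.
I_D = (V_DD − V_SG)/R = (14.8 − 2.07) / 21.8 = 0.584 mA.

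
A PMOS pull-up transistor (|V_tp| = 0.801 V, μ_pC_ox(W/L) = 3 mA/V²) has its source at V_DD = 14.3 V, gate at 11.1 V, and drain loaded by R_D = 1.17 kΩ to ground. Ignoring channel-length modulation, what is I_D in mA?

V_SG = V_DD − V_G = 14.3 − 11.1 = 3.2 V, so V_ov = 3.2 − 0.801 = 2.4 V.
Assume saturation: I_D = ½ k_p V_ov² = 0.5 × 3 × 2.4² = 8.63 mA, giving V_SD = V_DD − I_D R_D = 14.3 − 8.63 × 1.17 = 4.2 V.
V_SD = 4.2 V ≥ V_ov = 2.4 V, confirming saturation.

I_D = 8.63 mA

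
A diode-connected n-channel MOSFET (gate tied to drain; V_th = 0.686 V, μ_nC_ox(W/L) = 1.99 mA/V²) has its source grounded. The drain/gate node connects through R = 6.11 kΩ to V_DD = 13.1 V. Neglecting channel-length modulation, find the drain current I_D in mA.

With gate tied to drain, V_GS = V_DS ≥ V_GS − V_th, so the device is in saturation.
KCL at the drain: ½ k_n (V_GS − V_th)² = (V_DD − V_GS)/R.
Let x = V_GS − 0.686. Then 6.08 x² + x − 12.41 = 0, giving x = 1.35 V (positive root), so V_GS = 2.04 V.
I_D = (V_DD − V_GS)/R = (13.1 − 2.04) / 6.11 = 1.81 mA.

I_D = 1.81 mA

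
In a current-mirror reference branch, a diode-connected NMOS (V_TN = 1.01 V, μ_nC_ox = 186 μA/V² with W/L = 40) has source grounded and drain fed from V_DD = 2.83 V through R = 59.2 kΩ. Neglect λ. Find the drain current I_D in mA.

I_D = 0.0292 mA

With gate tied to drain, V_GS = V_DS ≥ V_GS − V_TN, so the device is in saturation.
k_n = μ_nC_ox · (W/L) = 7.44 mA/V².
KCL at the drain: ½ k_n (V_GS − V_TN)² = (V_DD − V_GS)/R.
Let x = V_GS − 1.01. Then 220 x² + x − 1.82 = 0, giving x = 0.0887 V (positive root), so V_GS = 1.1 V.
I_D = (V_DD − V_GS)/R = (2.83 − 1.1) / 59.2 = 0.0292 mA.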